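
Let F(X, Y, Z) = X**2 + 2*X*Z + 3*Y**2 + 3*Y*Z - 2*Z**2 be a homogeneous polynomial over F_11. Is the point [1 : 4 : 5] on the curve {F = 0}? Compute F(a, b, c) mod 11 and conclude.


F(1,4,5) ≡ 3 (mod 11); P is NOT on the curve.

Evaluate F(1, 4, 5) term-by-term (mod 11).
  X**2 ↦ 1·1·1·1 = 1
  2*X*Z ↦ 2·1·1·5 = 10
  3*Y**2 ↦ 3·1·16·1 = 48
  3*Y*Z ↦ 3·1·4·5 = 60
  -2*Z**2 ↦ -2·1·1·25 = -50
Sum: F(1, 4, 5) = (1) + (10) + (48) + (60) + (-50) = 69.
Reducing mod 11: 69 ≡ 3 (mod 11).
Since F(a, b, c) ≡ 3 ≠ 0 (mod 11), P does NOT lie on the curve.


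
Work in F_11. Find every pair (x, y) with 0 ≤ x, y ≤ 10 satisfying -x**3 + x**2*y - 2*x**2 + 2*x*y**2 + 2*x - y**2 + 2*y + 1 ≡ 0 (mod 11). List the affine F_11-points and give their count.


Affine F_11-points: {(1, 0), (1, 8), (2, 0), (2, 9), (3, 1), (3, 10), (5, 4), (6, 0), (7, 5), (7, 8), (9, 2), (9, 8)}; count = 12.

For each of the 121 pairs (x, y) ∈ F_11², evaluate f(x, y) mod 11. Record the zeros.
  x = 0: [0↦1, 1↦2, 2↦1, 3↦9, 4↦4, 5↦8, 6↦10, 7↦10, 8↦8, 9↦4, 10↦9]  zeros at y ∈ ∅
  x = 1: [0↦0, 1↦4, 2↦10, 3↦7, 4↦6, 5↦7, 6↦10, 7↦4, 8↦0, 9↦9, 10↦9]  zeros at y ∈ {0, 8}
  x = 2: [0↦0, 1↦9, 2↦2, 3↦1, 4↦6, 5↦6, 6↦1, 7↦2, 8↦9, 9↦0, 10↦8]  zeros at y ∈ {0, 9}
  x = 3: [0↦6, 1↦0, 2↦4, 3↦7, 4↦9, 5↦10, 6↦10, 7↦9, 8↦7, 9↦4, 10↦0]  zeros at y ∈ {1, 10}
  x = 4: [0↦1, 1↦4, 2↦10, 3↦8, 4↦9, 5↦2, 6↦9, 7↦8, 8↦10, 9↦4, 10↦1]  zeros at y ∈ ∅
  x = 5: [0↦1, 1↦4, 2↦3, 3↦9, 4↦0, 5↦9, 6↦3, 7↦4, 8↦1, 9↦5, 10↦5]  zeros at y ∈ {4}
  x = 6: [0↦0, 1↦5, 2↦10, 3↦4, 4↦9, 5↦3, 6↦8, 7↦2, 8↦7, 9↦1, 10↦6]  zeros at y ∈ {0}
  x = 7: [0↦3, 1↦1, 2↦3, 3↦9, 4↦8, 5↦0, 6↦7, 7↦7, 8↦0, 9↦8, 10↦9]  zeros at y ∈ {5, 8}
  x = 8: [0↦4, 1↦8, 2↦9, 3↦7, 4↦2, 5↦5, 6↦5, 7↦2, 8↦7, 9↦9, 10↦8]  zeros at y ∈ ∅
  x = 9: [0↦8, 1↦9, 2↦0, 3↦3, 4↦7, 5↦1, 6↦7, 7↦3, 8↦0, 9↦9, 10↦8]  zeros at y ∈ {2, 8}
  x = 10: [0↦9, 1↦9, 2↦3, 3↦2, 4↦6, 5↦4, 6↦7, 7↦4, 8↦6, 9↦2, 10↦3]  zeros at y ∈ ∅
Collecting zeros: affine points = {(1, 0), (1, 8), (2, 0), (2, 9), (3, 1), (3, 10), (5, 4), (6, 0), (7, 5), (7, 8), (9, 2), (9, 8)}.
Total count |C(F_11)_aff| = 12.


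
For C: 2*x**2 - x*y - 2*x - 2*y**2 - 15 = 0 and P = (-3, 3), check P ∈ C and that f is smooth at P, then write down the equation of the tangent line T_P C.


Tangent line at P: -17*x - 9*y - 24 = 0.

Step 1: f(-3, 3) = 0, so P lies on C.
Step 2: partial derivatives
  f_x(x, y) = 4*x - y - 2, f_y(x, y) = -x - 4*y.
  f_x(P) = -17, f_y(P) = -9 (gradient nonzero, so P is smooth).
Step 3: tangent line at P: -17·(x − -3) + -9·(y − 3) = 0.
Expanding: -17*x - 9*y - 24 = 0.


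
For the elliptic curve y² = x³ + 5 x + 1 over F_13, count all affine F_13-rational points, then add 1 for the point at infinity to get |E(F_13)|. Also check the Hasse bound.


Affine points = {(0, 1), (0, 12), (3, 2), (3, 11), (6, 0), (11, 3), (11, 10)}; affine count = 7; |E(F_13)| = 8.

Discriminant check: Δ ∝ 4a³ + 27b² = 4·5³ + 27·1² = 4·125 + 27·1 ≡ 7 (mod 13). Nonzero ⇒ E is nonsingular.
For each x ∈ F_13, compute rhs = x³ + 5·x + 1 mod 13, then count y ∈ F_13 with y² ≡ rhs.
  x = 0: rhs = 1, matching y values: 1, 12 (2 points).
  x = 1: rhs = 7, matching y values: none (0 points).
  x = 2: rhs = 6, matching y values: none (0 points).
  x = 3: rhs = 4, matching y values: 2, 11 (2 points).
  x = 4: rhs = 7, matching y values: none (0 points).
  x = 5: rhs = 8, matching y values: none (0 points).
  x = 6: rhs = 0, matching y values: 0 (1 points).
  x = 7: rhs = 2, matching y values: none (0 points).
  x = 8: rhs = 7, matching y values: none (0 points).
  x = 9: rhs = 8, matching y values: none (0 points).
  x = 10: rhs = 11, matching y values: none (0 points).
  x = 11: rhs = 9, matching y values: 3, 10 (2 points).
  x = 12: rhs = 8, matching y values: none (0 points).
Total affine count: 7.
Full point count |E(F_13)| = 7 + 1 = 8.
Hasse bound: |8 − (13+1)| = |-6| = 6 ≤ 2√13 ≈ 7.2111 ✓.


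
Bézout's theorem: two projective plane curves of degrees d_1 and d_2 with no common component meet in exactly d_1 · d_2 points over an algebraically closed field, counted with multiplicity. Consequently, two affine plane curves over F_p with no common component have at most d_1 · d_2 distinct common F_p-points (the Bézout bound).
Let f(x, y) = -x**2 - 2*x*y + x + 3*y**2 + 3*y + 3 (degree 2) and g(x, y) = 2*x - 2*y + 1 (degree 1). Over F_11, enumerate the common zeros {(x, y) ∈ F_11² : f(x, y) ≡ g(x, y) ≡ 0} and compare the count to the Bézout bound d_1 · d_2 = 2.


Common zeros: {(6, 1)}; count = 1; Bézout bound = 2.

deg(f) = 2, deg(g) = 1, so Bézout bound = 2.
Scan x ∈ F_11. For each x, list the y ∈ F_11 with f(x, y) ≡ 0 and those with g(x, y) ≡ 0 (mod 11); the common zeros in that column are the intersection.
  x = 0: f ≡ 0 at y ∈ ∅; g ≡ 0 at y ∈ {6}; common: ∅.
  x = 1: f ≡ 0 at y ∈ {3, 4}; g ≡ 0 at y ∈ {7}; common: ∅.
  x = 2: f ≡ 0 at y ∈ {2}; g ≡ 0 at y ∈ {8}; common: ∅.
  x = 3: f ≡ 0 at y ∈ {4, 8}; g ≡ 0 at y ∈ {9}; common: ∅.
  x = 4: f ≡ 0 at y ∈ {1, 8}; g ≡ 0 at y ∈ {10}; common: ∅.
  x = 5: f ≡ 0 at y ∈ {3}; g ≡ 0 at y ∈ {0}; common: ∅.
  x = 6: f ≡ 0 at y ∈ {1, 2}; g ≡ 0 at y ∈ {1}; common: {1}.
  x = 7: f ≡ 0 at y ∈ ∅; g ≡ 0 at y ∈ {2}; common: ∅.
  x = 8: f ≡ 0 at y ∈ ∅; g ≡ 0 at y ∈ {3}; common: ∅.
  x = 9: f ≡ 0 at y ∈ ∅; g ≡ 0 at y ∈ {4}; common: ∅.
  x = 10: f ≡ 0 at y ∈ ∅; g ≡ 0 at y ∈ {5}; common: ∅.
Collecting: common zeros = {(6, 1)}, so the count is 1.
Comparison with the Bézout bound: 1 ≤ 2 = deg(f)·deg(g), as expected for curves with no common component (the affine F_11-count falls short of the bound because intersections may lie at infinity, over extension fields, or carry multiplicity).


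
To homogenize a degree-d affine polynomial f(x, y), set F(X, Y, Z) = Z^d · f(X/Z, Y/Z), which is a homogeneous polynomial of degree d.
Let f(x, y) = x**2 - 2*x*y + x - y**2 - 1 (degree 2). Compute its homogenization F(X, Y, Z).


F(X, Y, Z) = X**2 - 2*X*Y + X*Z - Y**2 - Z**2

deg(f) = 2.
Substitute x = X/Z, y = Y/Z into f, then multiply by Z^2.
  monomial 1·x^2·y^0 ↦ 1·X^2·Y^0·Z^0.
  monomial -2·x^1·y^1 ↦ -2·X^1·Y^1·Z^0.
  monomial 1·x^1·y^0 ↦ 1·X^1·Y^0·Z^1.
  monomial -1·x^0·y^2 ↦ -1·X^0·Y^2·Z^0.
  monomial -1·x^0·y^0 ↦ -1·X^0·Y^0·Z^2.
Collecting: F(X, Y, Z) = X**2 - 2*X*Y + X*Z - Y**2 - Z**2.


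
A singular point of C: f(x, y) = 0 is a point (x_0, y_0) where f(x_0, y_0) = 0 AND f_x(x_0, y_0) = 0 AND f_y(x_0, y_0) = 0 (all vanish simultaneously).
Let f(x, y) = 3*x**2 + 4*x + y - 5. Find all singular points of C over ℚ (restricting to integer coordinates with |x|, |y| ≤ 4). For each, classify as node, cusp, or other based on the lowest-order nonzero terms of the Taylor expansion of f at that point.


No singular points in the scanned grid; C is smooth there.

Compute partial derivatives:
  f_x = 6*x + 4.
  f_y = 1.
f_y = 1 is a nonzero constant, so f_y never vanishes: no point (x, y) can satisfy f = f_x = f_y = 0. In particular no (x, y) ∈ {−4, ..., 4}² is singular; the curve is smooth.


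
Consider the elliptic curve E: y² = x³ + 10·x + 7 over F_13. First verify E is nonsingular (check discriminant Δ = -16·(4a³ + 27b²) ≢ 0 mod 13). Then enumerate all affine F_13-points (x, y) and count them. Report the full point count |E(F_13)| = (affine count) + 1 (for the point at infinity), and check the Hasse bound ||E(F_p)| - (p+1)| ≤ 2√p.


Affine points = {(2, 3), (2, 10), (3, 5), (3, 8), (5, 0), (6, 6), (6, 7), (7, 2), (7, 11), (8, 1), (8, 12), (12, 3), (12, 10)}; affine count = 13; |E(F_13)| = 14.

Discriminant check: Δ ∝ 4a³ + 27b² = 4·10³ + 27·7² = 4·1000 + 27·49 ≡ 6 (mod 13). Nonzero ⇒ E is nonsingular.
For each x ∈ F_13, compute rhs = x³ + 10·x + 7 mod 13, then count y ∈ F_13 with y² ≡ rhs.
  x = 0: rhs = 7, matching y values: none (0 points).
  x = 1: rhs = 5, matching y values: none (0 points).
  x = 2: rhs = 9, matching y values: 3, 10 (2 points).
  x = 3: rhs = 12, matching y values: 5, 8 (2 points).
  x = 4: rhs = 7, matching y values: none (0 points).
  x = 5: rhs = 0, matching y values: 0 (1 points).
  x = 6: rhs = 10, matching y values: 6, 7 (2 points).
  x = 7: rhs = 4, matching y values: 2, 11 (2 points).
  x = 8: rhs = 1, matching y values: 1, 12 (2 points).
  x = 9: rhs = 7, matching y values: none (0 points).
  x = 10: rhs = 2, matching y values: none (0 points).
  x = 11: rhs = 5, matching y values: none (0 points).
  x = 12: rhs = 9, matching y values: 3, 10 (2 points).
Total affine count: 13.
Full point count |E(F_13)| = 13 + 1 = 14.
Hasse bound: |14 − (13+1)| = |0| = 0 ≤ 2√13 ≈ 7.2111 ✓.


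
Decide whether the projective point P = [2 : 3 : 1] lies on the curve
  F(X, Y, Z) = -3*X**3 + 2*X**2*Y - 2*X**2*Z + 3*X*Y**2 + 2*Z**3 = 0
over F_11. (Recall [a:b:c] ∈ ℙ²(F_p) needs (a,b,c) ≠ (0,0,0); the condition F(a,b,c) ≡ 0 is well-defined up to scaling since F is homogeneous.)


F(2,3,1) ≡ 4 (mod 11); P is NOT on the curve.

Evaluate F(2, 3, 1) term-by-term (mod 11).
  -3*X**3 ↦ -3·8·1·1 = -24
  2*X**2*Y ↦ 2·4·3·1 = 24
  -2*X**2*Z ↦ -2·4·1·1 = -8
  3*X*Y**2 ↦ 3·2·9·1 = 54
  2*Z**3 ↦ 2·1·1·1 = 2
Sum: F(2, 3, 1) = (-24) + (24) + (-8) + (54) + (2) = 48.
Reducing mod 11: 48 ≡ 4 (mod 11).
Since F(a, b, c) ≡ 4 ≠ 0 (mod 11), P does NOT lie on the curve.


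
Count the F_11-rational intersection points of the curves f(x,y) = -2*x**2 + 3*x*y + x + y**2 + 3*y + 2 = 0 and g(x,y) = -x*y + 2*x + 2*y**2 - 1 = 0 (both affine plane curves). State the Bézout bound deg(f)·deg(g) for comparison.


Common zeros: {(10, 1)}; count = 1; Bézout bound = 4.

deg(f) = 2, deg(g) = 2, so Bézout bound = 4.
Scan x ∈ F_11. For each x, list the y ∈ F_11 with f(x, y) ≡ 0 and those with g(x, y) ≡ 0 (mod 11); the common zeros in that column are the intersection.
  x = 0: f ≡ 0 at y ∈ {9, 10}; g ≡ 0 at y ∈ ∅; common: ∅.
  x = 1: f ≡ 0 at y ∈ ∅; g ≡ 0 at y ∈ {8, 9}; common: ∅.
  x = 2: f ≡ 0 at y ∈ {5, 8}; g ≡ 0 at y ∈ ∅; common: ∅.
  x = 3: f ≡ 0 at y ∈ {1, 9}; g ≡ 0 at y ∈ ∅; common: ∅.
  x = 4: f ≡ 0 at y ∈ ∅; g ≡ 0 at y ∈ {6, 7}; common: ∅.
  x = 5: f ≡ 0 at y ∈ {7, 8}; g ≡ 0 at y ∈ ∅; common: ∅.
  x = 6: f ≡ 0 at y ∈ {5, 7}; g ≡ 0 at y ∈ {0, 3}; common: ∅.
  x = 7: f ≡ 0 at y ∈ ∅; g ≡ 0 at y ∈ {10}; common: ∅.
  x = 8: f ≡ 0 at y ∈ ∅; g ≡ 0 at y ∈ ∅; common: ∅.
  x = 9: f ≡ 0 at y ∈ ∅; g ≡ 0 at y ∈ {5}; common: ∅.
  x = 10: f ≡ 0 at y ∈ {1, 10}; g ≡ 0 at y ∈ {1, 4}; common: {1}.
Collecting: common zeros = {(10, 1)}, so the count is 1.
Comparison with the Bézout bound: 1 ≤ 4 = deg(f)·deg(g), as expected for curves with no common component (the affine F_11-count falls short of the bound because intersections may lie at infinity, over extension fields, or carry multiplicity).


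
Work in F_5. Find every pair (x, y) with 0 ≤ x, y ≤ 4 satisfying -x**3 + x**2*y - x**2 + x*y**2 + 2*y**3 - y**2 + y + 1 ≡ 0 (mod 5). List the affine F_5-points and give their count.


Affine F_5-points: {(0, 2), (1, 4), (3, 0), (3, 4), (4, 4)}; count = 5.

For each of the 25 pairs (x, y) ∈ F_5², evaluate f(x, y) mod 5. Record the zeros.
  x = 0: [0↦1, 1↦3, 2↦0, 3↦4, 4↦2]  zeros at y ∈ {2}
  x = 1: [0↦4, 1↦3, 2↦4, 3↦4, 4↦0]  zeros at y ∈ {4}
  x = 2: [0↦4, 1↦2, 2↦4, 3↦2, 4↦3]  zeros at y ∈ ∅
  x = 3: [0↦0, 1↦4, 2↦4, 3↦2, 4↦0]  zeros at y ∈ {0, 4}
  x = 4: [0↦1, 1↦3, 2↦3, 3↦3, 4↦0]  zeros at y ∈ {4}
Collecting zeros: affine points = {(0, 2), (1, 4), (3, 0), (3, 4), (4, 4)}.
Total count |C(F_5)_aff| = 5.


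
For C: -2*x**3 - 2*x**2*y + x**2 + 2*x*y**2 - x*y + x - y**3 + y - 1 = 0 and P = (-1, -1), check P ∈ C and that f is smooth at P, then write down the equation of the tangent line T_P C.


Tangent line at P: -8*x + y - 7 = 0.

Step 1: f(-1, -1) = 0, so P lies on C.
Step 2: partial derivatives
  f_x(x, y) = -6*x**2 - 4*x*y + 2*x + 2*y**2 - y + 1, f_y(x, y) = -2*x**2 + 4*x*y - x - 3*y**2 + 1.
  f_x(P) = -8, f_y(P) = 1 (gradient nonzero, so P is smooth).
Step 3: tangent line at P: -8·(x − -1) + 1·(y − -1) = 0.
Expanding: -8*x + y - 7 = 0.


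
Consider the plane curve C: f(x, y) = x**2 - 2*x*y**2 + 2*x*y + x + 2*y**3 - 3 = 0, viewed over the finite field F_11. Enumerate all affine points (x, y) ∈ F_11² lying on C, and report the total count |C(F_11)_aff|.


Affine F_11-points: {(0, 6), (1, 2), (1, 5), (2, 2), (2, 3), (2, 8), (3, 1), (4, 6), (5, 5), (7, 1), (9, 3), (10, 8)}; count = 12.

For each of the 121 pairs (x, y) ∈ F_11², evaluate f(x, y) mod 11. Record the zeros.
  x = 0: [0↦8, 1↦10, 2↦2, 3↦7, 4↦4, 5↦5, 6↦0, 7↦1, 8↦9, 9↦3, 10↦6]  zeros at y ∈ {6}
  x = 1: [0↦10, 1↦1, 2↦0, 3↦8, 4↦4, 5↦0, 6↦8, 7↦7, 8↦9, 9↦4, 10↦4]  zeros at y ∈ {2, 5}
  x = 2: [0↦3, 1↦5, 2↦0, 3↦0, 4↦6, 5↦8, 6↦7, 7↦4, 8↦0, 9↦7, 10↦4]  zeros at y ∈ {2, 3, 8}
  x = 3: [0↦9, 1↦0, 2↦2, 3↦5, 4↦10, 5↦7, 6↦8, 7↦3, 8↦4, 9↦1, 10↦6]  zeros at y ∈ {1}
  x = 4: [0↦6, 1↦8, 2↦6, 3↦1, 4↦5, 5↦8, 6↦0, 7↦4, 8↦10, 9↦8, 10↦10]  zeros at y ∈ {6}
  x = 5: [0↦5, 1↦7, 2↦1, 3↦10, 4↦2, 5↦0, 6↦5, 7↦7, 8↦7, 9↦6, 10↦5]  zeros at y ∈ {5}
  x = 6: [0↦6, 1↦8, 2↦9, 3↦10, 4↦1, 5↦5, 6↦1, 7↦1, 8↦6, 9↦6, 10↦2]  zeros at y ∈ ∅
  x = 7: [0↦9, 1↦0, 2↦8, 3↦1, 4↦2, 5↦1, 6↦10, 7↦8, 8↦7, 9↦8, 10↦1]  zeros at y ∈ {1}
  x = 8: [0↦3, 1↦5, 2↦9, 3↦5, 4↦5, 5↦10, 6↦10, 7↦6, 8↦10, 9↦1, 10↦2]  zeros at y ∈ ∅
  x = 9: [0↦10, 1↦1, 2↦1, 3↦0, 4↦10, 5↦10, 6↦1, 7↦6, 8↦4, 9↦7, 10↦5]  zeros at y ∈ {3}
  x = 10: [0↦8, 1↦10, 2↦6, 3↦8, 4↦6, 5↦1, 6↦5, 7↦8, 8↦0, 9↦4, 10↦10]  zeros at y ∈ {8}
Collecting zeros: affine points = {(0, 6), (1, 2), (1, 5), (2, 2), (2, 3), (2, 8), (3, 1), (4, 6), (5, 5), (7, 1), (9, 3), (10, 8)}.
Total count |C(F_11)_aff| = 12.


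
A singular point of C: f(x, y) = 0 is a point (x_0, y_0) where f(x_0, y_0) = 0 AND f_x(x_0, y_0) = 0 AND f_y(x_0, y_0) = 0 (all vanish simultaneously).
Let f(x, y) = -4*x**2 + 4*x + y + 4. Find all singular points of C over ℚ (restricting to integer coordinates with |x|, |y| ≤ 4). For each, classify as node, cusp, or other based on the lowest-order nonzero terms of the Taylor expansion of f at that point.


No singular points in the scanned grid; C is smooth there.

Compute partial derivatives:
  f_x = 4 - 8*x.
  f_y = 1.
f_y = 1 is a nonzero constant, so f_y never vanishes: no point (x, y) can satisfy f = f_x = f_y = 0. In particular no (x, y) ∈ {−4, ..., 4}² is singular; the curve is smooth.


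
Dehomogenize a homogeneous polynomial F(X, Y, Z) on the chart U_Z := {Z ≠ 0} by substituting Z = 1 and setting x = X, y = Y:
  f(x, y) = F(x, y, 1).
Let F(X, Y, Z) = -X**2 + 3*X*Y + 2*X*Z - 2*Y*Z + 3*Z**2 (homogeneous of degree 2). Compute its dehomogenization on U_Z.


f(x, y) = -x**2 + 3*x*y + 2*x - 2*y + 3

On U_Z we set Z = 1. Each monomial c·X^i·Y^j·Z^k in F becomes c·x^i·y^j·1^k = c·x^i·y^j.
Substituting Z = 1: F(X, Y, 1) = -x**2 + 3*x*y + 2*x - 2*y + 3.
Note: deg(f) ≤ deg(F) = 2; strict inequality happens when F is divisible by Z (lost terms).


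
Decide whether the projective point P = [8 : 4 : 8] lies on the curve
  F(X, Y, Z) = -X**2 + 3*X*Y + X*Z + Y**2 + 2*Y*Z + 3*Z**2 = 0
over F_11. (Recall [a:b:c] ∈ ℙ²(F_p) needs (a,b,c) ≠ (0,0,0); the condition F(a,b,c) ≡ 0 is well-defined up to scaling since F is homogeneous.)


F(8,4,8) ≡ 5 (mod 11); P is NOT on the curve.

Evaluate F(8, 4, 8) term-by-term (mod 11).
  -X**2 ↦ -1·64·1·1 = -64
  3*X*Y ↦ 3·8·4·1 = 96
  X*Z ↦ 1·8·1·8 = 64
  Y**2 ↦ 1·1·16·1 = 16
  2*Y*Z ↦ 2·1·4·8 = 64
  3*Z**2 ↦ 3·1·1·64 = 192
Sum: F(8, 4, 8) = (-64) + (96) + (64) + (16) + (64) + (192) = 368.
Reducing mod 11: 368 ≡ 5 (mod 11).
Since F(a, b, c) ≡ 5 ≠ 0 (mod 11), P does NOT lie on the curve.


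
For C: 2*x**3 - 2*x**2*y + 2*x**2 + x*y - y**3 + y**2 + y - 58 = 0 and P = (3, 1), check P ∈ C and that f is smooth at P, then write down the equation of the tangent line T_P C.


Tangent line at P: 55*x - 15*y - 150 = 0.

Step 1: f(3, 1) = 0, so P lies on C.
Step 2: partial derivatives
  f_x(x, y) = 6*x**2 - 4*x*y + 4*x + y, f_y(x, y) = -2*x**2 + x - 3*y**2 + 2*y + 1.
  f_x(P) = 55, f_y(P) = -15 (gradient nonzero, so P is smooth).
Step 3: tangent line at P: 55·(x − 3) + -15·(y − 1) = 0.
Expanding: 55*x - 15*y - 150 = 0.


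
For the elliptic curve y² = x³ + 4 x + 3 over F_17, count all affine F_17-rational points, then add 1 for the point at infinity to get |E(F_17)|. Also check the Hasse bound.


Affine points = {(1, 5), (1, 12), (2, 6), (2, 11), (3, 5), (3, 12), (4, 7), (4, 10), (7, 0), (11, 1), (11, 16), (13, 5), (13, 12), (14, 7), (14, 10), (15, 2), (15, 15), (16, 7), (16, 10)}; affine count = 19; |E(F_17)| = 20.

Discriminant check: Δ ∝ 4a³ + 27b² = 4·4³ + 27·3² = 4·64 + 27·9 ≡ 6 (mod 17). Nonzero ⇒ E is nonsingular.
For each x ∈ F_17, compute rhs = x³ + 4·x + 3 mod 17, then count y ∈ F_17 with y² ≡ rhs.
  x = 0: rhs = 3, matching y values: none (0 points).
  x = 1: rhs = 8, matching y values: 5, 12 (2 points).
  x = 2: rhs = 2, matching y values: 6, 11 (2 points).
  x = 3: rhs = 8, matching y values: 5, 12 (2 points).
  x = 4: rhs = 15, matching y values: 7, 10 (2 points).
  x = 5: rhs = 12, matching y values: none (0 points).
  x = 6: rhs = 5, matching y values: none (0 points).
  x = 7: rhs = 0, matching y values: 0 (1 points).
  x = 8: rhs = 3, matching y values: none (0 points).
  x = 9: rhs = 3, matching y values: none (0 points).
  x = 10: rhs = 6, matching y values: none (0 points).
  x = 11: rhs = 1, matching y values: 1, 16 (2 points).
  x = 12: rhs = 11, matching y values: none (0 points).
  x = 13: rhs = 8, matching y values: 5, 12 (2 points).
  x = 14: rhs = 15, matching y values: 7, 10 (2 points).
  x = 15: rhs = 4, matching y values: 2, 15 (2 points).
  x = 16: rhs = 15, matching y values: 7, 10 (2 points).
Total affine count: 19.
Full point count |E(F_17)| = 19 + 1 = 20.
Hasse bound: |20 − (17+1)| = |2| = 2 ≤ 2√17 ≈ 8.2462 ✓.


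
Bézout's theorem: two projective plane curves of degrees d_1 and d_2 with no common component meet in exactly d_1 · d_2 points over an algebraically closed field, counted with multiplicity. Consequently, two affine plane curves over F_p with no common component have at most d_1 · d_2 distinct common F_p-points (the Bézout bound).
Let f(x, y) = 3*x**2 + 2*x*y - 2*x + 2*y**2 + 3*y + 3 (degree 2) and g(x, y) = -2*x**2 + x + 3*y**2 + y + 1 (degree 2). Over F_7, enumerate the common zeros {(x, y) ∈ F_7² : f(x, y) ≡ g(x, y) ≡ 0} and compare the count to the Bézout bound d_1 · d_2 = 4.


Common zeros: ∅; count = 0; Bézout bound = 4.

deg(f) = 2, deg(g) = 2, so Bézout bound = 4.
Scan x ∈ F_7. For each x, list the y ∈ F_7 with f(x, y) ≡ 0 and those with g(x, y) ≡ 0 (mod 7); the common zeros in that column are the intersection.
  x = 0: f ≡ 0 at y ∈ ∅; g ≡ 0 at y ∈ ∅; common: ∅.
  x = 1: f ≡ 0 at y ∈ {4}; g ≡ 0 at y ∈ {0, 2}; common: ∅.
  x = 2: f ≡ 0 at y ∈ ∅; g ≡ 0 at y ∈ ∅; common: ∅.
  x = 3: f ≡ 0 at y ∈ {1, 5}; g ≡ 0 at y ∈ {0, 2}; common: ∅.
  x = 4: f ≡ 0 at y ∈ {1, 4}; g ≡ 0 at y ∈ ∅; common: ∅.
  x = 5: f ≡ 0 at y ∈ ∅; g ≡ 0 at y ∈ {3, 6}; common: ∅.
  x = 6: f ≡ 0 at y ∈ {5}; g ≡ 0 at y ∈ {3, 6}; common: ∅.
Collecting: common zeros = ∅, so the count is 0.
Comparison with the Bézout bound: 0 ≤ 4 = deg(f)·deg(g), as expected for curves with no common component (the affine F_7-count falls short of the bound because intersections may lie at infinity, over extension fields, or carry multiplicity).


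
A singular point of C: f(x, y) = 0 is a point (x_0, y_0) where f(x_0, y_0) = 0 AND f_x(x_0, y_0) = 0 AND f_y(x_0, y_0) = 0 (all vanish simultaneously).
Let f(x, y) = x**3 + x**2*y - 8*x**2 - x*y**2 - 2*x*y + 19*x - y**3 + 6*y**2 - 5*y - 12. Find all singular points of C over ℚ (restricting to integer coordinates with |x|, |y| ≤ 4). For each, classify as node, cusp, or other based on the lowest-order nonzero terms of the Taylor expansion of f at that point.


Singular points: {(2, 1)}; classification: node.

Compute partial derivatives:
  f_x = 3*x**2 + 2*x*y - 16*x - y**2 - 2*y + 19.
  f_y = x**2 - 2*x*y - 2*x - 3*y**2 + 12*y - 5.
Scan x_0 ∈ {−4, ..., 4}. For each x_0, f_y(x_0, y) is a polynomial in y; find its integer roots y ∈ {−4, ..., 4}, then test f_x and f at those candidates.
  x = -4: f_y(-4, y) = -3*y**2 + 20*y + 19; no integer root y with |y| ≤ 4.
  x = -3: f_y(-3, y) = -3*y**2 + 18*y + 10; no integer root y with |y| ≤ 4.
  x = -2: f_y(-2, y) = -3*y**2 + 16*y + 3; no integer root y with |y| ≤ 4.
  x = -1: f_y(-1, y) = -3*y**2 + 14*y - 2; no integer root y with |y| ≤ 4.
  x = 0: f_y(0, y) = -3*y**2 + 12*y - 5; no integer root y with |y| ≤ 4.
  x = 1: f_y(1, y) = -3*y**2 + 10*y - 6; no integer root y with |y| ≤ 4.
  x = 2: f_y(2, y) = -3*y**2 + 8*y - 5; vanishes at y ∈ {1}. (2, 1): f_x = 0, f = 0 — SINGULAR.
  x = 3: f_y(3, y) = -3*y**2 + 6*y - 2; no integer root y with |y| ≤ 4.
  x = 4: f_y(4, y) = -3*y**2 + 4*y + 3; no integer root y with |y| ≤ 4.
Only singular point on the grid: (2, 1).
Classify: substitute x = 2 + u, y = 1 + v and expand: f = u**3 + u**2*v - u**2 - u*v**2 - v**3 + v**2.
No constant or linear terms (consistent with a singular point). Quadratic part: -u**2 + v**2. Cubic part: u**3 + u**2*v - u*v**2 - v**3.
The quadratic part v**2 - u**2 = (v − u)(v + u) splits into two distinct linear factors, so there are two distinct tangent lines y − 1 = ±(x − 2) — this is a node (ordinary double point).
Classification: node.


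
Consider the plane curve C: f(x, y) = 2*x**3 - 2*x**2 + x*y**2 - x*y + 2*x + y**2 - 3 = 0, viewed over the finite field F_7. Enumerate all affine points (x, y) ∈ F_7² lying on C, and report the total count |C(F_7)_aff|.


Affine F_7-points: {(1, 1), (1, 3), (2, 4), (2, 6), (3, 2), (3, 4), (6, 2)}; count = 7.

For each of the 49 pairs (x, y) ∈ F_7², evaluate f(x, y) mod 7. Record the zeros.
  x = 0: [0↦4, 1↦5, 2↦1, 3↦6, 4↦6, 5↦1, 6↦5]  zeros at y ∈ ∅
  x = 1: [0↦6, 1↦0, 2↦5, 3↦0, 4↦6, 5↦2, 6↦2]  zeros at y ∈ {1, 3}
  x = 2: [0↦2, 1↦3, 2↦3, 3↦2, 4↦0, 5↦4, 6↦0]  zeros at y ∈ {4, 6}
  x = 3: [0↦4, 1↦5, 2↦0, 3↦3, 4↦0, 5↦5, 6↦4]  zeros at y ∈ {2, 4}
  x = 4: [0↦3, 1↦4, 2↦1, 3↦1, 4↦4, 5↦3, 6↦5]  zeros at y ∈ ∅
  x = 5: [0↦4, 1↦5, 2↦4, 3↦1, 4↦3, 5↦3, 6↦1]  zeros at y ∈ ∅
  x = 6: [0↦5, 1↦6, 2↦0, 3↦1, 4↦2, 5↦3, 6↦4]  zeros at y ∈ {2}
Collecting zeros: affine points = {(1, 1), (1, 3), (2, 4), (2, 6), (3, 2), (3, 4), (6, 2)}.
Total count |C(F_7)_aff| = 7.


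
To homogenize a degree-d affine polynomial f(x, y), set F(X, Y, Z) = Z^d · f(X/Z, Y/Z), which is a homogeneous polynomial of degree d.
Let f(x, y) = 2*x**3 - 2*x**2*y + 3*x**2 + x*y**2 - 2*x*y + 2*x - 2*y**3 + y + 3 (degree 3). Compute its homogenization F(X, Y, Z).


F(X, Y, Z) = 2*X**3 - 2*X**2*Y + 3*X**2*Z + X*Y**2 - 2*X*Y*Z + 2*X*Z**2 - 2*Y**3 + Y*Z**2 + 3*Z**3

deg(f) = 3.
Substitute x = X/Z, y = Y/Z into f, then multiply by Z^3.
  monomial 2·x^3·y^0 ↦ 2·X^3·Y^0·Z^0.
  monomial -2·x^2·y^1 ↦ -2·X^2·Y^1·Z^0.
  monomial 3·x^2·y^0 ↦ 3·X^2·Y^0·Z^1.
  monomial 1·x^1·y^2 ↦ 1·X^1·Y^2·Z^0.
  monomial -2·x^1·y^1 ↦ -2·X^1·Y^1·Z^1.
  monomial 2·x^1·y^0 ↦ 2·X^1·Y^0·Z^2.
  monomial -2·x^0·y^3 ↦ -2·X^0·Y^3·Z^0.
  monomial 1·x^0·y^1 ↦ 1·X^0·Y^1·Z^2.
  monomial 3·x^0·y^0 ↦ 3·X^0·Y^0·Z^3.
Collecting: F(X, Y, Z) = 2*X**3 - 2*X**2*Y + 3*X**2*Z + X*Y**2 - 2*X*Y*Z + 2*X*Z**2 - 2*Y**3 + Y*Z**2 + 3*Z**3.


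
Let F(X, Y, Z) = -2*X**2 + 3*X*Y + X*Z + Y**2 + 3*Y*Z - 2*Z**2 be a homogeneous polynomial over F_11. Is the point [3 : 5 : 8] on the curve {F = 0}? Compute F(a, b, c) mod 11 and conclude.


F(3,5,8) ≡ 2 (mod 11); P is NOT on the curve.

Evaluate F(3, 5, 8) term-by-term (mod 11).
  -2*X**2 ↦ -2·9·1·1 = -18
  3*X*Y ↦ 3·3·5·1 = 45
  X*Z ↦ 1·3·1·8 = 24
  Y**2 ↦ 1·1·25·1 = 25
  3*Y*Z ↦ 3·1·5·8 = 120
  -2*Z**2 ↦ -2·1·1·64 = -128
Sum: F(3, 5, 8) = (-18) + (45) + (24) + (25) + (120) + (-128) = 68.
Reducing mod 11: 68 ≡ 2 (mod 11).
Since F(a, b, c) ≡ 2 ≠ 0 (mod 11), P does NOT lie on the curve.


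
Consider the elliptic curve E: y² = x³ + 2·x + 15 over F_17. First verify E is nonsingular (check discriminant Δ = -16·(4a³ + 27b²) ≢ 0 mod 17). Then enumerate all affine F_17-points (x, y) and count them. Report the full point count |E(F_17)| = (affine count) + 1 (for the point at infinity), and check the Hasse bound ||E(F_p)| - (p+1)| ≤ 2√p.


Affine points = {(0, 7), (0, 10), (1, 1), (1, 16), (4, 6), (4, 11), (7, 7), (7, 10), (8, 4), (8, 13), (10, 7), (10, 10), (11, 5), (11, 12), (12, 4), (12, 13), (14, 4), (14, 13)}; affine count = 18; |E(F_17)| = 19.

Discriminant check: Δ ∝ 4a³ + 27b² = 4·2³ + 27·15² = 4·8 + 27·225 ≡ 4 (mod 17). Nonzero ⇒ E is nonsingular.
For each x ∈ F_17, compute rhs = x³ + 2·x + 15 mod 17, then count y ∈ F_17 with y² ≡ rhs.
  x = 0: rhs = 15, matching y values: 7, 10 (2 points).
  x = 1: rhs = 1, matching y values: 1, 16 (2 points).
  x = 2: rhs = 10, matching y values: none (0 points).
  x = 3: rhs = 14, matching y values: none (0 points).
  x = 4: rhs = 2, matching y values: 6, 11 (2 points).
  x = 5: rhs = 14, matching y values: none (0 points).
  x = 6: rhs = 5, matching y values: none (0 points).
  x = 7: rhs = 15, matching y values: 7, 10 (2 points).
  x = 8: rhs = 16, matching y values: 4, 13 (2 points).
  x = 9: rhs = 14, matching y values: none (0 points).
  x = 10: rhs = 15, matching y values: 7, 10 (2 points).
  x = 11: rhs = 8, matching y values: 5, 12 (2 points).
  x = 12: rhs = 16, matching y values: 4, 13 (2 points).
  x = 13: rhs = 11, matching y values: none (0 points).
  x = 14: rhs = 16, matching y values: 4, 13 (2 points).
  x = 15: rhs = 3, matching y values: none (0 points).
  x = 16: rhs = 12, matching y values: none (0 points).
Total affine count: 18.
Full point count |E(F_17)| = 18 + 1 = 19.
Hasse bound: |19 − (17+1)| = |1| = 1 ≤ 2√17 ≈ 8.2462 ✓.


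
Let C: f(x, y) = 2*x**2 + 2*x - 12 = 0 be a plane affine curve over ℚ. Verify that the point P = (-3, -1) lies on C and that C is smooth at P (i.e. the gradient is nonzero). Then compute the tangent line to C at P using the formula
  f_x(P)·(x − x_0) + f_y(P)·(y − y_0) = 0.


Tangent line at P: -10*x - 30 = 0.

Step 1: f(-3, -1) = 0, so P lies on C.
Step 2: partial derivatives
  f_x(x, y) = 4*x + 2, f_y(x, y) = 0.
  f_x(P) = -10, f_y(P) = 0 (gradient nonzero, so P is smooth).
Step 3: tangent line at P: -10·(x − -3) + 0·(y − -1) = 0.
Expanding: -10*x - 30 = 0.


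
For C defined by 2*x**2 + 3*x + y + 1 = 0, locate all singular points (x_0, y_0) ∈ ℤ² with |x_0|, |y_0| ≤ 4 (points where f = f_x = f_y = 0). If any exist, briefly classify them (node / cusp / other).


No singular points in the scanned grid; C is smooth there.

Compute partial derivatives:
  f_x = 4*x + 3.
  f_y = 1.
f_y = 1 is a nonzero constant, so f_y never vanishes: no point (x, y) can satisfy f = f_x = f_y = 0. In particular no (x, y) ∈ {−4, ..., 4}² is singular; the curve is smooth.


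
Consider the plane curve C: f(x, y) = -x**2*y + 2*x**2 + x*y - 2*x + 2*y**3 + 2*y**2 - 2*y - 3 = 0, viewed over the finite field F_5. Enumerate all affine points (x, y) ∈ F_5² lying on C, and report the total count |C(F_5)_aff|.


Affine F_5-points: {(2, 4), (3, 1), (4, 4)}; count = 3.

For each of the 25 pairs (x, y) ∈ F_5², evaluate f(x, y) mod 5. Record the zeros.
  x = 0: [0↦2, 1↦4, 2↦2, 3↦3, 4↦4]  zeros at y ∈ ∅
  x = 1: [0↦2, 1↦4, 2↦2, 3↦3, 4↦4]  zeros at y ∈ ∅
  x = 2: [0↦1, 1↦1, 2↦2, 3↦1, 4↦0]  zeros at y ∈ {4}
  x = 3: [0↦4, 1↦0, 2↦2, 3↦2, 4↦2]  zeros at y ∈ {1}
  x = 4: [0↦1, 1↦1, 2↦2, 3↦1, 4↦0]  zeros at y ∈ {4}
Collecting zeros: affine points = {(2, 4), (3, 1), (4, 4)}.
Total count |C(F_5)_aff| = 3.


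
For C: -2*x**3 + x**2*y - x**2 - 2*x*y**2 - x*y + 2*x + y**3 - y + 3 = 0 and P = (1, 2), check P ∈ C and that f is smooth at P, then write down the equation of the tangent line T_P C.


Tangent line at P: -12*x + 3*y + 6 = 0.

Step 1: f(1, 2) = 0, so P lies on C.
Step 2: partial derivatives
  f_x(x, y) = -6*x**2 + 2*x*y - 2*x - 2*y**2 - y + 2, f_y(x, y) = x**2 - 4*x*y - x + 3*y**2 - 1.
  f_x(P) = -12, f_y(P) = 3 (gradient nonzero, so P is smooth).
Step 3: tangent line at P: -12·(x − 1) + 3·(y − 2) = 0.
Expanding: -12*x + 3*y + 6 = 0.


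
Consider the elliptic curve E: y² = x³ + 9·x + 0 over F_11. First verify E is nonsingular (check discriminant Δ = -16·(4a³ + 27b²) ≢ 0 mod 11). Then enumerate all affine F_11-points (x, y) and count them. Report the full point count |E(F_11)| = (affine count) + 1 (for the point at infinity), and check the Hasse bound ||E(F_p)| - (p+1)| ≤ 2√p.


Affine points = {(0, 0), (2, 2), (2, 9), (4, 1), (4, 10), (5, 4), (5, 7), (8, 1), (8, 10), (10, 1), (10, 10)}; affine count = 11; |E(F_11)| = 12.

Discriminant check: Δ ∝ 4a³ + 27b² = 4·9³ + 27·0² = 4·729 + 27·0 ≡ 1 (mod 11). Nonzero ⇒ E is nonsingular.
For each x ∈ F_11, compute rhs = x³ + 9·x + 0 mod 11, then count y ∈ F_11 with y² ≡ rhs.
  x = 0: rhs = 0, matching y values: 0 (1 points).
  x = 1: rhs = 10, matching y values: none (0 points).
  x = 2: rhs = 4, matching y values: 2, 9 (2 points).
  x = 3: rhs = 10, matching y values: none (0 points).
  x = 4: rhs = 1, matching y values: 1, 10 (2 points).
  x = 5: rhs = 5, matching y values: 4, 7 (2 points).
  x = 6: rhs = 6, matching y values: none (0 points).
  x = 7: rhs = 10, matching y values: none (0 points).
  x = 8: rhs = 1, matching y values: 1, 10 (2 points).
  x = 9: rhs = 7, matching y values: none (0 points).
  x = 10: rhs = 1, matching y values: 1, 10 (2 points).
Total affine count: 11.
Full point count |E(F_11)| = 11 + 1 = 12.
Hasse bound: |12 − (11+1)| = |0| = 0 ≤ 2√11 ≈ 6.6332 ✓.


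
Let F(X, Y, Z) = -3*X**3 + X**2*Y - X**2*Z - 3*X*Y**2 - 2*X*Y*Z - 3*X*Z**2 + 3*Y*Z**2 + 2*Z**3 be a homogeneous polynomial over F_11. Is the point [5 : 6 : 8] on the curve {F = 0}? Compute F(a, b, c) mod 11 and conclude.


F(5,6,8) ≡ 2 (mod 11); P is NOT on the curve.

Evaluate F(5, 6, 8) term-by-term (mod 11).
  -3*X**3 ↦ -3·125·1·1 = -375
  X**2*Y ↦ 1·25·6·1 = 150
  -X**2*Z ↦ -1·25·1·8 = -200
  -3*X*Y**2 ↦ -3·5·36·1 = -540
  -2*X*Y*Z ↦ -2·5·6·8 = -480
  -3*X*Z**2 ↦ -3·5·1·64 = -960
  3*Y*Z**2 ↦ 3·1·6·64 = 1152
  2*Z**3 ↦ 2·1·1·512 = 1024
Sum: F(5, 6, 8) = (-375) + (150) + (-200) + (-540) + (-480) + (-960) + (1152) + (1024) = -229.
Reducing mod 11: -229 ≡ 2 (mod 11).
Since F(a, b, c) ≡ 2 ≠ 0 (mod 11), P does NOT lie on the curve.


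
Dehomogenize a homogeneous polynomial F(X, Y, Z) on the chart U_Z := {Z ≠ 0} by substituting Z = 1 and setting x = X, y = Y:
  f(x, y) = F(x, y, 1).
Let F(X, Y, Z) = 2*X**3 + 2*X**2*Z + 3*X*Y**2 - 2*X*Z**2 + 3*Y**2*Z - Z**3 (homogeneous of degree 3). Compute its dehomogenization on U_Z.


f(x, y) = 2*x**3 + 2*x**2 + 3*x*y**2 - 2*x + 3*y**2 - 1

On U_Z we set Z = 1. Each monomial c·X^i·Y^j·Z^k in F becomes c·x^i·y^j·1^k = c·x^i·y^j.
Substituting Z = 1: F(X, Y, 1) = 2*x**3 + 2*x**2 + 3*x*y**2 - 2*x + 3*y**2 - 1.
Note: deg(f) ≤ deg(F) = 3; strict inequality happens when F is divisible by Z (lost terms).


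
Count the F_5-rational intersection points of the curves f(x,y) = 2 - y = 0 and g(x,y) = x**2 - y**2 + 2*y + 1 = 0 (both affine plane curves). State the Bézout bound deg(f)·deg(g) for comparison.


Common zeros: {(2, 2), (3, 2)}; count = 2; Bézout bound = 2.

deg(f) = 1, deg(g) = 2, so Bézout bound = 2.
Scan x ∈ F_5. For each x, list the y ∈ F_5 with f(x, y) ≡ 0 and those with g(x, y) ≡ 0 (mod 5); the common zeros in that column are the intersection.
  x = 0: f ≡ 0 at y ∈ {2}; g ≡ 0 at y ∈ ∅; common: ∅.
  x = 1: f ≡ 0 at y ∈ {2}; g ≡ 0 at y ∈ ∅; common: ∅.
  x = 2: f ≡ 0 at y ∈ {2}; g ≡ 0 at y ∈ {0, 2}; common: {2}.
  x = 3: f ≡ 0 at y ∈ {2}; g ≡ 0 at y ∈ {0, 2}; common: {2}.
  x = 4: f ≡ 0 at y ∈ {2}; g ≡ 0 at y ∈ ∅; common: ∅.
Collecting: common zeros = {(2, 2), (3, 2)}, so the count is 2.
Comparison with the Bézout bound: 2 ≤ 2 = deg(f)·deg(g), as expected for curves with no common component (the bound is attained).


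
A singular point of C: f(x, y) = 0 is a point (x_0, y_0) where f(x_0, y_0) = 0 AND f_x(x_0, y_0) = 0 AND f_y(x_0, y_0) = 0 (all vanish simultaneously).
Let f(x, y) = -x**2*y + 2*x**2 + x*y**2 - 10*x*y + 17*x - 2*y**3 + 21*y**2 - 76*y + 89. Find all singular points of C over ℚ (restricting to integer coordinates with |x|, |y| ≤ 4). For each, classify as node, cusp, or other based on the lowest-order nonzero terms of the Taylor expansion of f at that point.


Singular points: {(-2, 3)}; classification: node.

Compute partial derivatives:
  f_x = -2*x*y + 4*x + y**2 - 10*y + 17.
  f_y = -x**2 + 2*x*y - 10*x - 6*y**2 + 42*y - 76.
Scan x_0 ∈ {−4, ..., 4}. For each x_0, f_y(x_0, y) is a polynomial in y; find its integer roots y ∈ {−4, ..., 4}, then test f_x and f at those candidates.
  x = -4: f_y(-4, y) = -6*y**2 + 34*y - 52; no integer root y with |y| ≤ 4.
  x = -3: f_y(-3, y) = -6*y**2 + 36*y - 55; no integer root y with |y| ≤ 4.
  x = -2: f_y(-2, y) = -6*y**2 + 38*y - 60; vanishes at y ∈ {3}. (-2, 3): f_x = 0, f = 0 — SINGULAR.
  x = -1: f_y(-1, y) = -6*y**2 + 40*y - 67; no integer root y with |y| ≤ 4.
  x = 0: f_y(0, y) = -6*y**2 + 42*y - 76; no integer root y with |y| ≤ 4.
  x = 1: f_y(1, y) = -6*y**2 + 44*y - 87; no integer root y with |y| ≤ 4.
  x = 2: f_y(2, y) = -6*y**2 + 46*y - 100; no integer root y with |y| ≤ 4.
  x = 3: f_y(3, y) = -6*y**2 + 48*y - 115; no integer root y with |y| ≤ 4.
  x = 4: f_y(4, y) = -6*y**2 + 50*y - 132; no integer root y with |y| ≤ 4.
Only singular point on the grid: (-2, 3).
Classify: substitute x = -2 + u, y = 3 + v and expand: f = -u**2*v - u**2 + u*v**2 - 2*v**3 + v**2.
No constant or linear terms (consistent with a singular point). Quadratic part: -u**2 + v**2. Cubic part: -u**2*v + u*v**2 - 2*v**3.
The quadratic part v**2 - u**2 = (v − u)(v + u) splits into two distinct linear factors, so there are two distinct tangent lines y − 3 = ±(x − -2) — this is a node (ordinary double point).
Classification: node.


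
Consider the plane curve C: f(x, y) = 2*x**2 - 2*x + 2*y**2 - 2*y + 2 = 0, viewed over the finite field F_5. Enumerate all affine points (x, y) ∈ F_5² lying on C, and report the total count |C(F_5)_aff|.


Affine F_5-points: {(2, 2), (2, 4), (4, 2), (4, 4)}; count = 4.

For each of the 25 pairs (x, y) ∈ F_5², evaluate f(x, y) mod 5. Record the zeros.
  x = 0: [0↦2, 1↦2, 2↦1, 3↦4, 4↦1]  zeros at y ∈ ∅
  x = 1: [0↦2, 1↦2, 2↦1, 3↦4, 4↦1]  zeros at y ∈ ∅
  x = 2: [0↦1, 1↦1, 2↦0, 3↦3, 4↦0]  zeros at y ∈ {2, 4}
  x = 3: [0↦4, 1↦4, 2↦3, 3↦1, 4↦3]  zeros at y ∈ ∅
  x = 4: [0↦1, 1↦1, 2↦0, 3↦3, 4↦0]  zeros at y ∈ {2, 4}
Collecting zeros: affine points = {(2, 2), (2, 4), (4, 2), (4, 4)}.
Total count |C(F_5)_aff| = 4.


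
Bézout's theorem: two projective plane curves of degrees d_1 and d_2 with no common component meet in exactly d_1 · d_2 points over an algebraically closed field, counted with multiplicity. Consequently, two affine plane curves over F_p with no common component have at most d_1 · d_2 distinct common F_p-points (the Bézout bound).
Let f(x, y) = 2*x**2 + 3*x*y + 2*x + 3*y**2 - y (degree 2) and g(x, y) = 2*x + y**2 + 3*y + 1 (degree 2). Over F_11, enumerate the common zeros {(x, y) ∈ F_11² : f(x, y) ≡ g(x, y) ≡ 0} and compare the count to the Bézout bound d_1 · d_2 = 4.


Common zeros: ∅; count = 0; Bézout bound = 4.

deg(f) = 2, deg(g) = 2, so Bézout bound = 4.
Scan x ∈ F_11. For each x, list the y ∈ F_11 with f(x, y) ≡ 0 and those with g(x, y) ≡ 0 (mod 11); the common zeros in that column are the intersection.
  x = 0: f ≡ 0 at y ∈ {0, 4}; g ≡ 0 at y ∈ {2, 6}; common: ∅.
  x = 1: f ≡ 0 at y ∈ {7}; g ≡ 0 at y ∈ ∅; common: ∅.
  x = 2: f ≡ 0 at y ∈ ∅; g ≡ 0 at y ∈ {4}; common: ∅.
  x = 3: f ≡ 0 at y ∈ ∅; g ≡ 0 at y ∈ {1, 7}; common: ∅.
  x = 4: f ≡ 0 at y ∈ {4, 7}; g ≡ 0 at y ∈ ∅; common: ∅.
  x = 5: f ≡ 0 at y ∈ {1, 9}; g ≡ 0 at y ∈ {0, 8}; common: ∅.
  x = 6: f ≡ 0 at y ∈ ∅; g ≡ 0 at y ∈ {9, 10}; common: ∅.
  x = 7: f ≡ 0 at y ∈ ∅; g ≡ 0 at y ∈ {3, 5}; common: ∅.
  x = 8: f ≡ 0 at y ∈ {9}; g ≡ 0 at y ∈ ∅; common: ∅.
  x = 9: f ≡ 0 at y ∈ {1, 5}; g ≡ 0 at y ∈ ∅; common: ∅.
  x = 10: f ≡ 0 at y ∈ {0, 5}; g ≡ 0 at y ∈ ∅; common: ∅.
Collecting: common zeros = ∅, so the count is 0.
Comparison with the Bézout bound: 0 ≤ 4 = deg(f)·deg(g), as expected for curves with no common component (the affine F_11-count falls short of the bound because intersections may lie at infinity, over extension fields, or carry multiplicity).


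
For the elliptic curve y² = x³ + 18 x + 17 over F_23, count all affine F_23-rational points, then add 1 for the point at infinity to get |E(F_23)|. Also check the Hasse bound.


Affine points = {(1, 6), (1, 17), (3, 11), (3, 12), (5, 5), (5, 18), (7, 7), (7, 16), (8, 11), (8, 12), (10, 1), (10, 22), (12, 11), (12, 12), (14, 0), (16, 10), (16, 13), (18, 3), (18, 20)}; affine count = 19; |E(F_23)| = 20.

Discriminant check: Δ ∝ 4a³ + 27b² = 4·18³ + 27·17² = 4·5832 + 27·289 ≡ 12 (mod 23). Nonzero ⇒ E is nonsingular.
For each x ∈ F_23, compute rhs = x³ + 18·x + 17 mod 23, then count y ∈ F_23 with y² ≡ rhs.
  x = 0: rhs = 17, matching y values: none (0 points).
  x = 1: rhs = 13, matching y values: 6, 17 (2 points).
  x = 2: rhs = 15, matching y values: none (0 points).
  x = 3: rhs = 6, matching y values: 11, 12 (2 points).
  x = 4: rhs = 15, matching y values: none (0 points).
  x = 5: rhs = 2, matching y values: 5, 18 (2 points).
  x = 6: rhs = 19, matching y values: none (0 points).
  x = 7: rhs = 3, matching y values: 7, 16 (2 points).
  x = 8: rhs = 6, matching y values: 11, 12 (2 points).
  x = 9: rhs = 11, matching y values: none (0 points).
  x = 10: rhs = 1, matching y values: 1, 22 (2 points).
  x = 11: rhs = 5, matching y values: none (0 points).
  x = 12: rhs = 6, matching y values: 11, 12 (2 points).
  x = 13: rhs = 10, matching y values: none (0 points).
  x = 14: rhs = 0, matching y values: 0 (1 points).
  x = 15: rhs = 5, matching y values: none (0 points).
  x = 16: rhs = 8, matching y values: 10, 13 (2 points).
  x = 17: rhs = 15, matching y values: none (0 points).
  x = 18: rhs = 9, matching y values: 3, 20 (2 points).
  x = 19: rhs = 19, matching y values: none (0 points).
  x = 20: rhs = 5, matching y values: none (0 points).
  x = 21: rhs = 19, matching y values: none (0 points).
  x = 22: rhs = 21, matching y values: none (0 points).
Total affine count: 19.
Full point count |E(F_23)| = 19 + 1 = 20.
Hasse bound: |20 − (23+1)| = |-4| = 4 ≤ 2√23 ≈ 9.5917 ✓.


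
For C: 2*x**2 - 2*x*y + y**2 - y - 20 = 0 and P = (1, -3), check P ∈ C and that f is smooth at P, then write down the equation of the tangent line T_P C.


Tangent line at P: 10*x - 9*y - 37 = 0.

Step 1: f(1, -3) = 0, so P lies on C.
Step 2: partial derivatives
  f_x(x, y) = 4*x - 2*y, f_y(x, y) = -2*x + 2*y - 1.
  f_x(P) = 10, f_y(P) = -9 (gradient nonzero, so P is smooth).
Step 3: tangent line at P: 10·(x − 1) + -9·(y − -3) = 0.
Expanding: 10*x - 9*y - 37 = 0.
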